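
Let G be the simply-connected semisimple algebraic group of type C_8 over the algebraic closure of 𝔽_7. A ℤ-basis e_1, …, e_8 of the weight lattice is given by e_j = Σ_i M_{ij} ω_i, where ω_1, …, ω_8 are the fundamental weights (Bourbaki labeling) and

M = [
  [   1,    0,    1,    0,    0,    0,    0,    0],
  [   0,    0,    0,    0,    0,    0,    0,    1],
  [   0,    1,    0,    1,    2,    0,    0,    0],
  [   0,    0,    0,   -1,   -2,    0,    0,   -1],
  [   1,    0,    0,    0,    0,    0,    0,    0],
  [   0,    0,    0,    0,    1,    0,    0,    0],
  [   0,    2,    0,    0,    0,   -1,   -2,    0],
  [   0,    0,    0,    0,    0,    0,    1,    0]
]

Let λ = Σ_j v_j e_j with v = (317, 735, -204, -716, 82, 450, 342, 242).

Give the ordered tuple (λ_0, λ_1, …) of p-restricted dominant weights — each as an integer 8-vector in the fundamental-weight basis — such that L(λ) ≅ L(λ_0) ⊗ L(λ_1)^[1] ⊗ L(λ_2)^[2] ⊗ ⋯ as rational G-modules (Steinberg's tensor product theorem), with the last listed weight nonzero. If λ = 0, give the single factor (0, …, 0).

Compute c_i = Σ_j M_{ij} v_j with v = (317, 735, -204, -716, 82, 450, 342, 242):
  c_1 = (1)·(317) + (0)·(735) + (1)·(-204) + (0)·(-716) + (0)·(82) + (0)·(450) + (0)·(342) + (0)·(242) = 113
  c_2 = (0)·(317) + (0)·(735) + (0)·(-204) + (0)·(-716) + (0)·(82) + (0)·(450) + (0)·(342) + (1)·(242) = 242
  c_3 = (0)·(317) + (1)·(735) + (0)·(-204) + (1)·(-716) + (2)·(82) + (0)·(450) + (0)·(342) + (0)·(242) = 183
  c_4 = (0)·(317) + (0)·(735) + (0)·(-204) + (-1)·(-716) + (-2)·(82) + (0)·(450) + (0)·(342) + (-1)·(242) = 310
  c_5 = (1)·(317) + (0)·(735) + (0)·(-204) + (0)·(-716) + (0)·(82) + (0)·(450) + (0)·(342) + (0)·(242) = 317
  c_6 = (0)·(317) + (0)·(735) + (0)·(-204) + (0)·(-716) + (1)·(82) + (0)·(450) + (0)·(342) + (0)·(242) = 82
  c_7 = (0)·(317) + (2)·(735) + (0)·(-204) + (0)·(-716) + (0)·(82) + (-1)·(450) + (-2)·(342) + (0)·(242) = 336
  c_8 = (0)·(317) + (0)·(735) + (0)·(-204) + (0)·(-716) + (0)·(82) + (0)·(450) + (1)·(342) + (0)·(242) = 342
Writing each c_i in base p = 7:
  c_1 = 113 = 1·7^0 + 2·7^1 + 2·7^2
  c_2 = 242 = 4·7^0 + 6·7^1 + 4·7^2
  c_3 = 183 = 1·7^0 + 5·7^1 + 3·7^2
  c_4 = 310 = 2·7^0 + 2·7^1 + 6·7^2
  c_5 = 317 = 2·7^0 + 3·7^1 + 6·7^2
  c_6 = 82 = 5·7^0 + 4·7^1 + 1·7^2
  c_7 = 336 = 0·7^0 + 6·7^1 + 6·7^2
  c_8 = 342 = 6·7^0 + 6·7^1 + 6·7^2
λ_0 = (1, 4, 1, 2, 2, 5, 0, 6)
λ_1 = (2, 6, 5, 2, 3, 4, 6, 6)
λ_2 = (2, 4, 3, 6, 6, 1, 6, 6)

((1, 4, 1, 2, 2, 5, 0, 6), (2, 6, 5, 2, 3, 4, 6, 6), (2, 4, 3, 6, 6, 1, 6, 6))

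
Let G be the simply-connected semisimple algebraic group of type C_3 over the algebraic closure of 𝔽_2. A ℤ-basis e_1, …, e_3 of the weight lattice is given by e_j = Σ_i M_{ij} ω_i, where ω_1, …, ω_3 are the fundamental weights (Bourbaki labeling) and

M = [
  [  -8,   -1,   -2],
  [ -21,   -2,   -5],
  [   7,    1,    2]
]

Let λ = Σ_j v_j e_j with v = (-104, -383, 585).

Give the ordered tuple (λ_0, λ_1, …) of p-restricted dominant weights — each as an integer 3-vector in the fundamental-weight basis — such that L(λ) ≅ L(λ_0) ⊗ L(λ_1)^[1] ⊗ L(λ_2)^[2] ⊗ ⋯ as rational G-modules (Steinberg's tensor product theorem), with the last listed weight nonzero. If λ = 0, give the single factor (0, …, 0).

In the fundamental-weight basis, λ has coordinates c = M·v (v = (-104, -383, 585)):
  c_1 = (-8)·(-104) + (-1)·(-383) + (-2)·(585) = 45
  c_2 = (-21)·(-104) + (-2)·(-383) + (-5)·(585) = 25
  c_3 = (7)·(-104) + (1)·(-383) + 2·585 = 59
Base-2 expansion of each c_i:
  c_1 = 45 = 1·2^0 + 0·2^1 + 1·2^2 + 1·2^3 + 0·2^4 + 1·2^5
  c_2 = 25 = 1·2^0 + 0·2^1 + 0·2^2 + 1·2^3 + 1·2^4
  c_3 = 59 = 1·2^0 + 1·2^1 + 0·2^2 + 1·2^3 + 1·2^4 + 1·2^5
p-restricted factor λ_0 = (1, 1, 1)
p-restricted factor λ_1 = (0, 0, 1)
p-restricted factor λ_2 = (1, 0, 0)
p-restricted factor λ_3 = (1, 1, 1)
p-restricted factor λ_4 = (0, 1, 1)
p-restricted factor λ_5 = (1, 0, 1)

((1, 1, 1), (0, 0, 1), (1, 0, 0), (1, 1, 1), (0, 1, 1), (1, 0, 1))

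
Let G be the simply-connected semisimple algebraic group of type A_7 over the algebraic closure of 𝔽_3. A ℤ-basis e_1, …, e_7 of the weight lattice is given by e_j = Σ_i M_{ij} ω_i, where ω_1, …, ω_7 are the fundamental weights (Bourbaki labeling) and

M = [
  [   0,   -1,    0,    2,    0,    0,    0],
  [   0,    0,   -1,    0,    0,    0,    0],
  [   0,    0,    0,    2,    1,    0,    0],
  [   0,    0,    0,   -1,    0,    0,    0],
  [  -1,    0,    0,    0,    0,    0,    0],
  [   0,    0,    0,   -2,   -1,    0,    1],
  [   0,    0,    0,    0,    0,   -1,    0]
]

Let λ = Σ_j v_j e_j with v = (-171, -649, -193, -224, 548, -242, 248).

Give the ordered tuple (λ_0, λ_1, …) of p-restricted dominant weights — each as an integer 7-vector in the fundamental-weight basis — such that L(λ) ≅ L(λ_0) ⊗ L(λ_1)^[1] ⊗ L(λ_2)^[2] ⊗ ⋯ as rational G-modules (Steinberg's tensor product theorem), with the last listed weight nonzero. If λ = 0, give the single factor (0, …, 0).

Converting to the ω-basis (c_i = row i of M dotted with v = (-171, -649, -193, -224, 548, -242, 248)):
  c_1 = (0)·(-171) + (-1)·(-649) + (0)·(-193) + (2)·(-224) + (0)·(548) + (0)·(-242) + (0)·(248) = 201
  c_2 = (0)·(-171) + (0)·(-649) + (-1)·(-193) + (0)·(-224) + (0)·(548) + (0)·(-242) + (0)·(248) = 193
  c_3 = (0)·(-171) + (0)·(-649) + (0)·(-193) + (2)·(-224) + (1)·(548) + (0)·(-242) + (0)·(248) = 100
  c_4 = (0)·(-171) + (0)·(-649) + (0)·(-193) + (-1)·(-224) + (0)·(548) + (0)·(-242) + (0)·(248) = 224
  c_5 = (-1)·(-171) + (0)·(-649) + (0)·(-193) + (0)·(-224) + (0)·(548) + (0)·(-242) + (0)·(248) = 171
  c_6 = (0)·(-171) + (0)·(-649) + (0)·(-193) + (-2)·(-224) + (-1)·(548) + (0)·(-242) + (1)·(248) = 148
  c_7 = (0)·(-171) + (0)·(-649) + (0)·(-193) + (0)·(-224) + (0)·(548) + (-1)·(-242) + (0)·(248) = 242
Base-3 expansion of each c_i:
  c_1 = 201 = 0·3^0 + 1·3^1 + 1·3^2 + 1·3^3 + 2·3^4
  c_2 = 193 = 1·3^0 + 1·3^1 + 0·3^2 + 1·3^3 + 2·3^4
  c_3 = 100 = 1·3^0 + 0·3^1 + 2·3^2 + 0·3^3 + 1·3^4
  c_4 = 224 = 2·3^0 + 2·3^1 + 0·3^2 + 2·3^3 + 2·3^4
  c_5 = 171 = 0·3^0 + 0·3^1 + 1·3^2 + 0·3^3 + 2·3^4
  c_6 = 148 = 1·3^0 + 1·3^1 + 1·3^2 + 2·3^3 + 1·3^4
  c_7 = 242 = 2·3^0 + 2·3^1 + 2·3^2 + 2·3^3 + 2·3^4
p-restricted factor λ_0 = (0, 1, 1, 2, 0, 1, 2)
p-restricted factor λ_1 = (1, 1, 0, 2, 0, 1, 2)
p-restricted factor λ_2 = (1, 0, 2, 0, 1, 1, 2)
p-restricted factor λ_3 = (1, 1, 0, 2, 0, 2, 2)
p-restricted factor λ_4 = (2, 2, 1, 2, 2, 1, 2)

((0, 1, 1, 2, 0, 1, 2), (1, 1, 0, 2, 0, 1, 2), (1, 0, 2, 0, 1, 1, 2), (1, 1, 0, 2, 0, 2, 2), (2, 2, 1, 2, 2, 1, 2))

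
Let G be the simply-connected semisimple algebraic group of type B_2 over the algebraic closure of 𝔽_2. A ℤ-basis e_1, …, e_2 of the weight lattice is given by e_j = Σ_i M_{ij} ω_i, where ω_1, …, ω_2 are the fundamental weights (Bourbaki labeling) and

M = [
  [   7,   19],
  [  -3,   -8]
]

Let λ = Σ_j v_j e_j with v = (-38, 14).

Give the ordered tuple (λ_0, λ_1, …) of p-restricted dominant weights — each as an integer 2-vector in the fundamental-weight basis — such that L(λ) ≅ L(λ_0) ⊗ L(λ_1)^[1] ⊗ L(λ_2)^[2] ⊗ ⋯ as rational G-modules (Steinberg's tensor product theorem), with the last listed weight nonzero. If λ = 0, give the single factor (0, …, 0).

((0, 0), (0, 1))

Compute c_i = Σ_j M_{ij} v_j with v = (-38, 14):
  c_1 = (7)·(-38) + (19)·(14) = 0
  c_2 = (-3)·(-38) + (-8)·(14) = 2
Base-2 expansion of each c_i:
  c_1 = 0
  c_2 = 2 = 0·2^0 + 1·2^1
λ_0 = (0, 0)
λ_1 = (0, 1)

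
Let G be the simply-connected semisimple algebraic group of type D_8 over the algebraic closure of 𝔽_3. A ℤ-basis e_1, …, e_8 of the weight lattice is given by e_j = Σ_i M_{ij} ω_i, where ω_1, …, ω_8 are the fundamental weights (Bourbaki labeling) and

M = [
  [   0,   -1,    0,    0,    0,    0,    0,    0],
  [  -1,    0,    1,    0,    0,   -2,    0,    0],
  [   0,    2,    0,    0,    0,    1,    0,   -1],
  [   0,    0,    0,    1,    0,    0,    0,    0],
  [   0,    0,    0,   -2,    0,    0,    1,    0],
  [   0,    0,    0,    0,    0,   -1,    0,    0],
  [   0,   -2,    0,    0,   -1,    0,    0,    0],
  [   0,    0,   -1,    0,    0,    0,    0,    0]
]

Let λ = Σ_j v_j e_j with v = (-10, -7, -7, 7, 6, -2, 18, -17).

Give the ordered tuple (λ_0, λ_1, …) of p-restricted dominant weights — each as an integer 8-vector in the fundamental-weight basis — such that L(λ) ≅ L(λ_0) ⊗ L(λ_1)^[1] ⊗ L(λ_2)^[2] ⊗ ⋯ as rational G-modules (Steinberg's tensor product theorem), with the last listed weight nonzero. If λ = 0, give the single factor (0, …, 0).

((1, 1, 1, 1, 1, 2, 2, 1), (2, 2, 0, 2, 1, 0, 2, 2))

ω-coordinates c = M·v, v = (-10, -7, -7, 7, 6, -2, 18, -17):
  c_1 = 0*-10 + -1*-7 + 0*-7 + 0*7 + 0*6 + 0*-2 + 0*18 + 0*-17 = 7
  c_2 = -1*-10 + 0*-7 + 1*-7 + 0*7 + 0*6 + -2*-2 + 0*18 + 0*-17 = 7
  c_3 = 0*-10 + 2*-7 + 0*-7 + 0*7 + 0*6 + 1*-2 + 0*18 + -1*-17 = 1
  c_4 = 0*-10 + 0*-7 + 0*-7 + 1*7 + 0*6 + 0*-2 + 0*18 + 0*-17 = 7
  c_5 = 0*-10 + 0*-7 + 0*-7 + -2*7 + 0*6 + 0*-2 + 1*18 + 0*-17 = 4
  c_6 = 0*-10 + 0*-7 + 0*-7 + 0*7 + 0*6 + -1*-2 + 0*18 + 0*-17 = 2
  c_7 = 0*-10 + -2*-7 + 0*-7 + 0*7 + -1*6 + 0*-2 + 0*18 + 0*-17 = 8
  c_8 = 0*-10 + 0*-7 + -1*-7 + 0*7 + 0*6 + 0*-2 + 0*18 + 0*-17 = 7
Expand coordinatewise in base 3:
  c_1 = 7 = 1·3^0 + 2·3^1
  c_2 = 7 = 1·3^0 + 2·3^1
  c_3 = 1 = 1·3^0
  c_4 = 7 = 1·3^0 + 2·3^1
  c_5 = 4 = 1·3^0 + 1·3^1
  c_6 = 2 = 2·3^0
  c_7 = 8 = 2·3^0 + 2·3^1
  c_8 = 7 = 1·3^0 + 2·3^1
λ_0 = (1, 1, 1, 1, 1, 2, 2, 1)
λ_1 = (2, 2, 0, 2, 1, 0, 2, 2)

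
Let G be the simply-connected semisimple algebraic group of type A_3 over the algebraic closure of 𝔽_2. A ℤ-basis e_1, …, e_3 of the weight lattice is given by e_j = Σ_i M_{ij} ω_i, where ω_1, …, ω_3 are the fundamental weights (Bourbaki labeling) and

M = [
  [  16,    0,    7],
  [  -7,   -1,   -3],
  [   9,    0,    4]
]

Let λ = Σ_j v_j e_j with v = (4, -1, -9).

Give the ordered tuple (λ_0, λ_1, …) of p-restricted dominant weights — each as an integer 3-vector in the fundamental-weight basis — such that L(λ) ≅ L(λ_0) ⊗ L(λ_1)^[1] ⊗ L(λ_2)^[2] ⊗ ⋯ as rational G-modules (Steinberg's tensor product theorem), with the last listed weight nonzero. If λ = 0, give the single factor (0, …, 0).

((1, 0, 0),)

Converting to the ω-basis (c_i = row i of M dotted with v = (4, -1, -9)):
  c_1 = 16·4 + (0)·(-1) + (7)·(-9) = 1
  c_2 = (-7)·(4) + (-1)·(-1) + (-3)·(-9) = 0
  c_3 = 9·4 + (0)·(-1) + (4)·(-9) = 0
Expand coordinatewise in base 2:
  c_1 = 1 = 1·2^0
  c_2 = 0
  c_3 = 0
Factor λ_0 = (1, 0, 0)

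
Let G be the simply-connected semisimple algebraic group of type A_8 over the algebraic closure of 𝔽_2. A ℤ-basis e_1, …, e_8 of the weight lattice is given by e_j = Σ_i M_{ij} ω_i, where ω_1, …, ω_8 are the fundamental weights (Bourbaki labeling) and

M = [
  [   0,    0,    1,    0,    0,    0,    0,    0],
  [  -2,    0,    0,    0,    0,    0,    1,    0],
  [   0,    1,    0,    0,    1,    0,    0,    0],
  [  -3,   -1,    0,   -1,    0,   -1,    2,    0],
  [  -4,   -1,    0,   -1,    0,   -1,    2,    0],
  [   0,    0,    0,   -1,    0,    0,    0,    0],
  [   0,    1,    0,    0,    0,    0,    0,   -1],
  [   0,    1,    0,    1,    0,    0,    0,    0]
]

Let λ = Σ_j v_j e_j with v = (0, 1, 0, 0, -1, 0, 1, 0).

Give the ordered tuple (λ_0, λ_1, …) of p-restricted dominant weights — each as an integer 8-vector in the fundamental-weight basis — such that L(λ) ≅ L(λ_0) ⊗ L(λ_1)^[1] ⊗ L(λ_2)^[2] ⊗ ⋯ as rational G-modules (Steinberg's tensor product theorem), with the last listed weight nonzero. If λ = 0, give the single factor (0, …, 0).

((0, 1, 0, 1, 1, 0, 1, 1),)

ω-coordinates c = M·v, v = (0, 1, 0, 0, -1, 0, 1, 0):
  c_1 = 0*0 + 0*1 + 1*0 + 0*0 + 0*-1 + 0*0 + 0*1 + 0*0 = 0
  c_2 = -2*0 + 0*1 + 0*0 + 0*0 + 0*-1 + 0*0 + 1*1 + 0*0 = 1
  c_3 = 0*0 + 1*1 + 0*0 + 0*0 + 1*-1 + 0*0 + 0*1 + 0*0 = 0
  c_4 = -3*0 + -1*1 + 0*0 + -1*0 + 0*-1 + -1*0 + 2*1 + 0*0 = 1
  c_5 = -4*0 + -1*1 + 0*0 + -1*0 + 0*-1 + -1*0 + 2*1 + 0*0 = 1
  c_6 = 0*0 + 0*1 + 0*0 + -1*0 + 0*-1 + 0*0 + 0*1 + 0*0 = 0
  c_7 = 0*0 + 1*1 + 0*0 + 0*0 + 0*-1 + 0*0 + 0*1 + -1*0 = 1
  c_8 = 0*0 + 1*1 + 0*0 + 1*0 + 0*-1 + 0*0 + 0*1 + 0*0 = 1
Writing each c_i in base p = 2:
  c_1 = 0
  c_2 = 1 = 1·2^0
  c_3 = 0
  c_4 = 1 = 1·2^0
  c_5 = 1 = 1·2^0
  c_6 = 0
  c_7 = 1 = 1·2^0
  c_8 = 1 = 1·2^0
Factor λ_0 = (0, 1, 0, 1, 1, 0, 1, 1)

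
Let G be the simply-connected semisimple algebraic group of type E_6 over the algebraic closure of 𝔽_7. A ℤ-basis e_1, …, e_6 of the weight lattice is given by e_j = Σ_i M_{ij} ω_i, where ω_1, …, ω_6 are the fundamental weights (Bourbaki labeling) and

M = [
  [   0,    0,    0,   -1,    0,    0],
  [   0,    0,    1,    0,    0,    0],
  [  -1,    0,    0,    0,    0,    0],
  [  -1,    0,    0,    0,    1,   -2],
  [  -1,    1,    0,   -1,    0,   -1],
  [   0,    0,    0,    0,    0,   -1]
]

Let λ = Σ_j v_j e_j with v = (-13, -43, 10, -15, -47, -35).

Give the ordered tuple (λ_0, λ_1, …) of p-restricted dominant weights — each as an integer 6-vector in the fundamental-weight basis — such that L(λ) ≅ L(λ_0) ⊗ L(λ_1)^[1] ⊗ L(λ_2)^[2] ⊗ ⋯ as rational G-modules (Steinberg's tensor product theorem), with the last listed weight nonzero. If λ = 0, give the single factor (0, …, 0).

In the fundamental-weight basis, λ has coordinates c = M·v (v = (-13, -43, 10, -15, -47, -35)):
  c_1 = (0)·(-13) + (0)·(-43) + (0)·(10) + (-1)·(-15) + (0)·(-47) + (0)·(-35) = 15
  c_2 = (0)·(-13) + (0)·(-43) + (1)·(10) + (0)·(-15) + (0)·(-47) + (0)·(-35) = 10
  c_3 = (-1)·(-13) + (0)·(-43) + (0)·(10) + (0)·(-15) + (0)·(-47) + (0)·(-35) = 13
  c_4 = (-1)·(-13) + (0)·(-43) + (0)·(10) + (0)·(-15) + (1)·(-47) + (-2)·(-35) = 36
  c_5 = (-1)·(-13) + (1)·(-43) + (0)·(10) + (-1)·(-15) + (0)·(-47) + (-1)·(-35) = 20
  c_6 = (0)·(-13) + (0)·(-43) + (0)·(10) + (0)·(-15) + (0)·(-47) + (-1)·(-35) = 35
Writing each c_i in base p = 7:
  c_1 = 15 = 1·7^0 + 2·7^1
  c_2 = 10 = 3·7^0 + 1·7^1
  c_3 = 13 = 6·7^0 + 1·7^1
  c_4 = 36 = 1·7^0 + 5·7^1
  c_5 = 20 = 6·7^0 + 2·7^1
  c_6 = 35 = 0·7^0 + 5·7^1
Factor λ_0 = (1, 3, 6, 1, 6, 0)
Factor λ_1 = (2, 1, 1, 5, 2, 5)

((1, 3, 6, 1, 6, 0), (2, 1, 1, 5, 2, 5))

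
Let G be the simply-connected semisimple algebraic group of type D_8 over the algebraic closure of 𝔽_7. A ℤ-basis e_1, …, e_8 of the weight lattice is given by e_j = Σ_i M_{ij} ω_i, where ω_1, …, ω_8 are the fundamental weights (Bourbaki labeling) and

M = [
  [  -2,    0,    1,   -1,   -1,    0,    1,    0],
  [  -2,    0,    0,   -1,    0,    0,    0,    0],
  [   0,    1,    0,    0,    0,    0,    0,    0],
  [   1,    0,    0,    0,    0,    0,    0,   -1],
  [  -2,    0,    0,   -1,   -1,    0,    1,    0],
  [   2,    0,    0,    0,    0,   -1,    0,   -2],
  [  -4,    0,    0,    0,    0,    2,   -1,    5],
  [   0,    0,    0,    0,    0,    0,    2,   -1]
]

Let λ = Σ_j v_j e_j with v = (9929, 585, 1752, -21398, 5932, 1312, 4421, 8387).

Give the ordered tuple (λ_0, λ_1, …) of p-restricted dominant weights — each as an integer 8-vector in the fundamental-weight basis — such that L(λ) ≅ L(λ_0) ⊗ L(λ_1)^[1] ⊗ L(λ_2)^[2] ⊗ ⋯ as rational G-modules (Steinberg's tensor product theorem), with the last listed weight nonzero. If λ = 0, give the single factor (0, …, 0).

((3, 0, 4, 2, 1, 1, 2, 0), (2, 3, 6, 3, 4, 1, 4, 2), (1, 3, 4, 3, 0, 1, 1, 2), (5, 4, 1, 4, 0, 5, 1, 1))

In the fundamental-weight basis, λ has coordinates c = M·v (v = (9929, 585, 1752, -21398, 5932, 1312, 4421, 8387)):
  c_1 = (-2)·(9929) + (0)·(585) + (1)·(1752) + (-1)·(-21398) + (-1)·(5932) + (0)·(1312) + (1)·(4421) + (0)·(8387) = 1781
  c_2 = (-2)·(9929) + (0)·(585) + (0)·(1752) + (-1)·(-21398) + (0)·(5932) + (0)·(1312) + (0)·(4421) + (0)·(8387) = 1540
  c_3 = (0)·(9929) + (1)·(585) + (0)·(1752) + (0)·(-21398) + (0)·(5932) + (0)·(1312) + (0)·(4421) + (0)·(8387) = 585
  c_4 = (1)·(9929) + (0)·(585) + (0)·(1752) + (0)·(-21398) + (0)·(5932) + (0)·(1312) + (0)·(4421) + (-1)·(8387) = 1542
  c_5 = (-2)·(9929) + (0)·(585) + (0)·(1752) + (-1)·(-21398) + (-1)·(5932) + (0)·(1312) + (1)·(4421) + (0)·(8387) = 29
  c_6 = (2)·(9929) + (0)·(585) + (0)·(1752) + (0)·(-21398) + (0)·(5932) + (-1)·(1312) + (0)·(4421) + (-2)·(8387) = 1772
  c_7 = (-4)·(9929) + (0)·(585) + (0)·(1752) + (0)·(-21398) + (0)·(5932) + (2)·(1312) + (-1)·(4421) + (5)·(8387) = 422
  c_8 = (0)·(9929) + (0)·(585) + (0)·(1752) + (0)·(-21398) + (0)·(5932) + (0)·(1312) + (2)·(4421) + (-1)·(8387) = 455
Base-7 expansion of each c_i:
  c_1 = 1781 = 3·7^0 + 2·7^1 + 1·7^2 + 5·7^3
  c_2 = 1540 = 0·7^0 + 3·7^1 + 3·7^2 + 4·7^3
  c_3 = 585 = 4·7^0 + 6·7^1 + 4·7^2 + 1·7^3
  c_4 = 1542 = 2·7^0 + 3·7^1 + 3·7^2 + 4·7^3
  c_5 = 29 = 1·7^0 + 4·7^1
  c_6 = 1772 = 1·7^0 + 1·7^1 + 1·7^2 + 5·7^3
  c_7 = 422 = 2·7^0 + 4·7^1 + 1·7^2 + 1·7^3
  c_8 = 455 = 0·7^0 + 2·7^1 + 2·7^2 + 1·7^3
p-restricted factor λ_0 = (3, 0, 4, 2, 1, 1, 2, 0)
p-restricted factor λ_1 = (2, 3, 6, 3, 4, 1, 4, 2)
p-restricted factor λ_2 = (1, 3, 4, 3, 0, 1, 1, 2)
p-restricted factor λ_3 = (5, 4, 1, 4, 0, 5, 1, 1)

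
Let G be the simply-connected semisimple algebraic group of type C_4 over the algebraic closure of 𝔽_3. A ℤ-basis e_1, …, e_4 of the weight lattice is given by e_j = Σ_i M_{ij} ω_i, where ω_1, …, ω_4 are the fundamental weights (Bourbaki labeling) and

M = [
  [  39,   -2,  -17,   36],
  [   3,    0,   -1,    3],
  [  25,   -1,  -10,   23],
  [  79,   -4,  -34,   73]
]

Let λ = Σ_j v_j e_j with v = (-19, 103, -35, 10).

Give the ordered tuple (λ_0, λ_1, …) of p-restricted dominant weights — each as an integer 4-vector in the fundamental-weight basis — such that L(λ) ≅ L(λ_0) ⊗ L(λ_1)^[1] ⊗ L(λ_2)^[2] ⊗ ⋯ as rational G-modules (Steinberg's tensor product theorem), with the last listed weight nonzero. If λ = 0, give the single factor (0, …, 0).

Change of basis e → ω: c = M·v where v = (-19, 103, -35, 10):
  c_1 = (39)·(-19) + (-2)·(103) + (-17)·(-35) + 36·10 = 8
  c_2 = (3)·(-19) + 0·103 + (-1)·(-35) + 3·10 = 8
  c_3 = (25)·(-19) + (-1)·(103) + (-10)·(-35) + 23·10 = 2
  c_4 = (79)·(-19) + (-4)·(103) + (-34)·(-35) + 73·10 = 7
p = 3; digits c_i = Σ_j d_{ij}·3^j, 0 ≤ d_{ij} < 3:
  c_1 = 8 = 2·3^0 + 2·3^1
  c_2 = 8 = 2·3^0 + 2·3^1
  c_3 = 2 = 2·3^0
  c_4 = 7 = 1·3^0 + 2·3^1
p-restricted factor λ_0 = (2, 2, 2, 1)
p-restricted factor λ_1 = (2, 2, 0, 2)

((2, 2, 2, 1), (2, 2, 0, 2))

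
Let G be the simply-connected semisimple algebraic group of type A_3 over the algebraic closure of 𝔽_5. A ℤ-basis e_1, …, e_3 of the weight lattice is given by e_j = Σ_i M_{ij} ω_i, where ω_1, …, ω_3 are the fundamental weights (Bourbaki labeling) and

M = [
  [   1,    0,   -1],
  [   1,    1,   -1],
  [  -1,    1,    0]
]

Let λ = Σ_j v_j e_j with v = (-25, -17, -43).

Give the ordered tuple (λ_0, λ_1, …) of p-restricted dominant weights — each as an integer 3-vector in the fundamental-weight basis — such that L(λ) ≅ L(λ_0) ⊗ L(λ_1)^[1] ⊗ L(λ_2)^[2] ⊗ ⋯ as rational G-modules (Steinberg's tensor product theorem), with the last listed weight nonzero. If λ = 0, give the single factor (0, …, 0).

((3, 1, 3), (3, 0, 1))

In the fundamental-weight basis, λ has coordinates c = M·v (v = (-25, -17, -43)):
  c_1 = 1*-25 + 0*-17 + -1*-43 = 18
  c_2 = 1*-25 + 1*-17 + -1*-43 = 1
  c_3 = -1*-25 + 1*-17 + 0*-43 = 8
Base-5 expansion of each c_i:
  c_1 = 18 = 3·5^0 + 3·5^1
  c_2 = 1 = 1·5^0
  c_3 = 8 = 3·5^0 + 1·5^1
Factor λ_0 = (3, 1, 3)
Factor λ_1 = (3, 0, 1)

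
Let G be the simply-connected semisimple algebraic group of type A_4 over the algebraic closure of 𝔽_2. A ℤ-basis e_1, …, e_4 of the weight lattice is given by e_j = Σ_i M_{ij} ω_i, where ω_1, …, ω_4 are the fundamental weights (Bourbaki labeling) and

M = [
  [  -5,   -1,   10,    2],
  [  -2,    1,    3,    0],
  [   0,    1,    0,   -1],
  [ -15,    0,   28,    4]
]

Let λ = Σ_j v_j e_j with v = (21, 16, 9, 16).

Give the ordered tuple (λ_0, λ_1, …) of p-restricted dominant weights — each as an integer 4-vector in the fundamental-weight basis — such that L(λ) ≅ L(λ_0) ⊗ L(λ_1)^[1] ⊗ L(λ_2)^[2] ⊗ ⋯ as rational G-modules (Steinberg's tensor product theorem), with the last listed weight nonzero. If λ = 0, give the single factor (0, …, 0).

((1, 1, 0, 1),)

ω-coordinates c = M·v, v = (21, 16, 9, 16):
  c_1 = -5*21 + -1*16 + 10*9 + 2*16 = 1
  c_2 = -2*21 + 1*16 + 3*9 + 0*16 = 1
  c_3 = 0*21 + 1*16 + 0*9 + -1*16 = 0
  c_4 = -15*21 + 0*16 + 28*9 + 4*16 = 1
Base-2 expansion of each c_i:
  c_1 = 1 = 1·2^0
  c_2 = 1 = 1·2^0
  c_3 = 0
  c_4 = 1 = 1·2^0
Factor λ_0 = (1, 1, 0, 1)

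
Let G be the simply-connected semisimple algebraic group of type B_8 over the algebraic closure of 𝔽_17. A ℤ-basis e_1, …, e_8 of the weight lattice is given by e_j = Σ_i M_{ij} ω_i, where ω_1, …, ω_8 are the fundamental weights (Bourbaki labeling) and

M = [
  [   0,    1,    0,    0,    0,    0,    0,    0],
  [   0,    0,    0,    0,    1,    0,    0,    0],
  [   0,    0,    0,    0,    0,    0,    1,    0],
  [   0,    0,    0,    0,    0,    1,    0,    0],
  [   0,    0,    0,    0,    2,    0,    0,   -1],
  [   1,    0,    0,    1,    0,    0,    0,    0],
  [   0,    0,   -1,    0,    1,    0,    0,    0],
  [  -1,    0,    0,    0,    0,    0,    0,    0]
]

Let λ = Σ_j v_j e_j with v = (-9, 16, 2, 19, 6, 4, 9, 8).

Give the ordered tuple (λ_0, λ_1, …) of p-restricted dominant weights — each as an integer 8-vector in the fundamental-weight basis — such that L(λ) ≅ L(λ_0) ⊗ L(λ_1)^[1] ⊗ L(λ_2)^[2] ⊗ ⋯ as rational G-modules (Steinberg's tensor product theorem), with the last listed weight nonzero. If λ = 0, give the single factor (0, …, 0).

((16, 6, 9, 4, 4, 10, 4, 9),)

In the fundamental-weight basis, λ has coordinates c = M·v (v = (-9, 16, 2, 19, 6, 4, 9, 8)):
  c_1 = 0*-9 + 1*16 + 0*2 + 0*19 + 0*6 + 0*4 + 0*9 + 0*8 = 16
  c_2 = 0*-9 + 0*16 + 0*2 + 0*19 + 1*6 + 0*4 + 0*9 + 0*8 = 6
  c_3 = 0*-9 + 0*16 + 0*2 + 0*19 + 0*6 + 0*4 + 1*9 + 0*8 = 9
  c_4 = 0*-9 + 0*16 + 0*2 + 0*19 + 0*6 + 1*4 + 0*9 + 0*8 = 4
  c_5 = 0*-9 + 0*16 + 0*2 + 0*19 + 2*6 + 0*4 + 0*9 + -1*8 = 4
  c_6 = 1*-9 + 0*16 + 0*2 + 1*19 + 0*6 + 0*4 + 0*9 + 0*8 = 10
  c_7 = 0*-9 + 0*16 + -1*2 + 0*19 + 1*6 + 0*4 + 0*9 + 0*8 = 4
  c_8 = -1*-9 + 0*16 + 0*2 + 0*19 + 0*6 + 0*4 + 0*9 + 0*8 = 9
Writing each c_i in base p = 17:
  c_1 = 16 = 16·17^0
  c_2 = 6 = 6·17^0
  c_3 = 9 = 9·17^0
  c_4 = 4 = 4·17^0
  c_5 = 4 = 4·17^0
  c_6 = 10 = 10·17^0
  c_7 = 4 = 4·17^0
  c_8 = 9 = 9·17^0
Factor λ_0 = (16, 6, 9, 4, 4, 10, 4, 9)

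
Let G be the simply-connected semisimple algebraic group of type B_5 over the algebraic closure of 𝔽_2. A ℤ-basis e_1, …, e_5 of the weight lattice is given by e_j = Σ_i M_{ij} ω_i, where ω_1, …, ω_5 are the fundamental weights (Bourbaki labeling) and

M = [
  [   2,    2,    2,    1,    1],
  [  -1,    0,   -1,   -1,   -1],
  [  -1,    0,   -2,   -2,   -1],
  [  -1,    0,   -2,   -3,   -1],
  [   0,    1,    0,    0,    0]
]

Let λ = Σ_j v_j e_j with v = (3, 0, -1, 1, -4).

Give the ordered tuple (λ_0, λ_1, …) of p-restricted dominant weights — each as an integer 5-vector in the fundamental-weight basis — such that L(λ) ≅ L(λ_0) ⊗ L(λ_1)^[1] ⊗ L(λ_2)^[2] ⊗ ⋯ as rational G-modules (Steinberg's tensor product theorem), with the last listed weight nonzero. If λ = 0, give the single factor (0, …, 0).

((1, 1, 1, 0, 0),)

ω-coordinates c = M·v, v = (3, 0, -1, 1, -4):
  c_1 = (2)·(3) + (2)·(0) + (2)·(-1) + (1)·(1) + (1)·(-4) = 1
  c_2 = (-1)·(3) + (0)·(0) + (-1)·(-1) + (-1)·(1) + (-1)·(-4) = 1
  c_3 = (-1)·(3) + (0)·(0) + (-2)·(-1) + (-2)·(1) + (-1)·(-4) = 1
  c_4 = (-1)·(3) + (0)·(0) + (-2)·(-1) + (-3)·(1) + (-1)·(-4) = 0
  c_5 = (0)·(3) + (1)·(0) + (0)·(-1) + (0)·(1) + (0)·(-4) = 0
Base-2 expansion of each c_i:
  c_1 = 1 = 1·2^0
  c_2 = 1 = 1·2^0
  c_3 = 1 = 1·2^0
  c_4 = 0
  c_5 = 0
p-restricted factor λ_0 = (1, 1, 1, 0, 0)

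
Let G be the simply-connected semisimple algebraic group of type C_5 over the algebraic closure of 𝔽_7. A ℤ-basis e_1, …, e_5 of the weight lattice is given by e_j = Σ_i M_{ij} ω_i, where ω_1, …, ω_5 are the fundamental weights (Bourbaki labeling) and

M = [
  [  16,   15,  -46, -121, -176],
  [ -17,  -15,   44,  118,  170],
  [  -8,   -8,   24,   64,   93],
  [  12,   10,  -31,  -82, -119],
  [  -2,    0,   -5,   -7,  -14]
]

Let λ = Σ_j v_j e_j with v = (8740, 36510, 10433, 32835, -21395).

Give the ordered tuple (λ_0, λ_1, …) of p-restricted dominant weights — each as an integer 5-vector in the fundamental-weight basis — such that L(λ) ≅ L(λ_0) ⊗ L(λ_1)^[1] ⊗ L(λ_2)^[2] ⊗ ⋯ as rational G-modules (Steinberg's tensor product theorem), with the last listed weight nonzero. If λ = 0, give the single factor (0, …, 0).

Change of basis e → ω: c = M·v where v = (8740, 36510, 10433, 32835, -21395):
  c_1 = (16)·(8740) + (15)·(36510) + (-46)·(10433) + (-121)·(32835) + (-176)·(-21395) = 57
  c_2 = (-17)·(8740) + (-15)·(36510) + (44)·(10433) + (118)·(32835) + (170)·(-21395) = 202
  c_3 = (-8)·(8740) + (-8)·(36510) + (24)·(10433) + (64)·(32835) + (93)·(-21395) = 97
  c_4 = (12)·(8740) + (10)·(36510) + (-31)·(10433) + (-82)·(32835) + (-119)·(-21395) = 92
  c_5 = (-2)·(8740) + (0)·(36510) + (-5)·(10433) + (-7)·(32835) + (-14)·(-21395) = 40
Writing each c_i in base p = 7:
  c_1 = 57 = 1·7^0 + 1·7^1 + 1·7^2
  c_2 = 202 = 6·7^0 + 0·7^1 + 4·7^2
  c_3 = 97 = 6·7^0 + 6·7^1 + 1·7^2
  c_4 = 92 = 1·7^0 + 6·7^1 + 1·7^2
  c_5 = 40 = 5·7^0 + 5·7^1
p-restricted factor λ_0 = (1, 6, 6, 1, 5)
p-restricted factor λ_1 = (1, 0, 6, 6, 5)
p-restricted factor λ_2 = (1, 4, 1, 1, 0)

((1, 6, 6, 1, 5), (1, 0, 6, 6, 5), (1, 4, 1, 1, 0))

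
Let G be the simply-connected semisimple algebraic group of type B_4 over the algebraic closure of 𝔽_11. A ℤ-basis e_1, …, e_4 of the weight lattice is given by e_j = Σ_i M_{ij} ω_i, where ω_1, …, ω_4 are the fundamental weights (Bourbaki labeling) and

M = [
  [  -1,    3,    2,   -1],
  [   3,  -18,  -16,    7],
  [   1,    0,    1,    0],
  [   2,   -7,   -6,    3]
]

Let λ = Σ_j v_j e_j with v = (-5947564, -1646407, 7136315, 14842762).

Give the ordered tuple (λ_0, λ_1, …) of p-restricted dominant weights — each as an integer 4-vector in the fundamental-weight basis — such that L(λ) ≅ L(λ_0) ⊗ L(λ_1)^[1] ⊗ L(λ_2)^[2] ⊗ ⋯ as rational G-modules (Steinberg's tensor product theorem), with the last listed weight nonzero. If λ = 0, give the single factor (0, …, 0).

((4, 1, 3, 9), (6, 0, 4, 3), (2, 2, 1, 9), (10, 2, 2, 5), (7, 4, 4, 3), (2, 9, 7, 8))

Change of basis e → ω: c = M·v where v = (-5947564, -1646407, 7136315, 14842762):
  c_1 = (-1)·(-5947564) + (3)·(-1646407) + (2)·(7136315) + (-1)·(14842762) = 438211
  c_2 = (3)·(-5947564) + (-18)·(-1646407) + (-16)·(7136315) + (7)·(14842762) = 1510928
  c_3 = (1)·(-5947564) + (0)·(-1646407) + (1)·(7136315) + (0)·(14842762) = 1188751
  c_4 = (2)·(-5947564) + (-7)·(-1646407) + (-6)·(7136315) + (3)·(14842762) = 1340117
Expand coordinatewise in base 11:
  c_1 = 438211 = 4·11^0 + 6·11^1 + 2·11^2 + 10·11^3 + 7·11^4 + 2·11^5
  c_2 = 1510928 = 1·11^0 + 0·11^1 + 2·11^2 + 2·11^3 + 4·11^4 + 9·11^5
  c_3 = 1188751 = 3·11^0 + 4·11^1 + 1·11^2 + 2·11^3 + 4·11^4 + 7·11^5
  c_4 = 1340117 = 9·11^0 + 3·11^1 + 9·11^2 + 5·11^3 + 3·11^4 + 8·11^5
λ_0 = (4, 1, 3, 9)
λ_1 = (6, 0, 4, 3)
λ_2 = (2, 2, 1, 9)
λ_3 = (10, 2, 2, 5)
λ_4 = (7, 4, 4, 3)
λ_5 = (2, 9, 7, 8)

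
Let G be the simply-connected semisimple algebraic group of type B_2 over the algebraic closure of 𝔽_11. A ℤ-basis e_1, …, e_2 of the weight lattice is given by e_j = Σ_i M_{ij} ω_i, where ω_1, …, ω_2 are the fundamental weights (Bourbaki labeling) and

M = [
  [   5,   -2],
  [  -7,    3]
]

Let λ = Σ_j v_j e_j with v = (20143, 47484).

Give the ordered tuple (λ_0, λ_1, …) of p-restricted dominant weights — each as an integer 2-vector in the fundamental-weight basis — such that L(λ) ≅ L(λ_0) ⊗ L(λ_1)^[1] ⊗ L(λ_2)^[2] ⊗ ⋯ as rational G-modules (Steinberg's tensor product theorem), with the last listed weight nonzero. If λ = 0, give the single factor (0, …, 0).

Converting to the ω-basis (c_i = row i of M dotted with v = (20143, 47484)):
  c_1 = (5)·(20143) + (-2)·(47484) = 5747
  c_2 = (-7)·(20143) + (3)·(47484) = 1451
Writing each c_i in base p = 11:
  c_1 = 5747 = 5·11^0 + 5·11^1 + 3·11^2 + 4·11^3
  c_2 = 1451 = 10·11^0 + 10·11^1 + 0·11^2 + 1·11^3
Factor λ_0 = (5, 10)
Factor λ_1 = (5, 10)
Factor λ_2 = (3, 0)
Factor λ_3 = (4, 1)

((5, 10), (5, 10), (3, 0), (4, 1))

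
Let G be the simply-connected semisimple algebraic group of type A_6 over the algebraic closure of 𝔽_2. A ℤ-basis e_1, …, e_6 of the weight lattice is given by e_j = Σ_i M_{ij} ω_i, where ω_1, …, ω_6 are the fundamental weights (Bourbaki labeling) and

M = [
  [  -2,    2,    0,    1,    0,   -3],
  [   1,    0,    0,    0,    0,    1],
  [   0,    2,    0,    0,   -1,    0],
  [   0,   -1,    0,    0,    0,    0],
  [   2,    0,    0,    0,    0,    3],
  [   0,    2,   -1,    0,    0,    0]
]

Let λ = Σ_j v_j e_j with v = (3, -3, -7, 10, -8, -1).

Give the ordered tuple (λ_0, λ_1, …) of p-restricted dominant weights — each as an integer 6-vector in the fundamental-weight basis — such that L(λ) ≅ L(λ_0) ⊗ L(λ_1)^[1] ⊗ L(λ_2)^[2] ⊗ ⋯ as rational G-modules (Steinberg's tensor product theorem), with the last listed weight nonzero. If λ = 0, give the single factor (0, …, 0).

Converting to the ω-basis (c_i = row i of M dotted with v = (3, -3, -7, 10, -8, -1)):
  c_1 = -2*3 + 2*-3 + 0*-7 + 1*10 + 0*-8 + -3*-1 = 1
  c_2 = 1*3 + 0*-3 + 0*-7 + 0*10 + 0*-8 + 1*-1 = 2
  c_3 = 0*3 + 2*-3 + 0*-7 + 0*10 + -1*-8 + 0*-1 = 2
  c_4 = 0*3 + -1*-3 + 0*-7 + 0*10 + 0*-8 + 0*-1 = 3
  c_5 = 2*3 + 0*-3 + 0*-7 + 0*10 + 0*-8 + 3*-1 = 3
  c_6 = 0*3 + 2*-3 + -1*-7 + 0*10 + 0*-8 + 0*-1 = 1
Expand coordinatewise in base 2:
  c_1 = 1 = 1·2^0
  c_2 = 2 = 0·2^0 + 1·2^1
  c_3 = 2 = 0·2^0 + 1·2^1
  c_4 = 3 = 1·2^0 + 1·2^1
  c_5 = 3 = 1·2^0 + 1·2^1
  c_6 = 1 = 1·2^0
Factor λ_0 = (1, 0, 0, 1, 1, 1)
Factor λ_1 = (0, 1, 1, 1, 1, 0)

((1, 0, 0, 1, 1, 1), (0, 1, 1, 1, 1, 0))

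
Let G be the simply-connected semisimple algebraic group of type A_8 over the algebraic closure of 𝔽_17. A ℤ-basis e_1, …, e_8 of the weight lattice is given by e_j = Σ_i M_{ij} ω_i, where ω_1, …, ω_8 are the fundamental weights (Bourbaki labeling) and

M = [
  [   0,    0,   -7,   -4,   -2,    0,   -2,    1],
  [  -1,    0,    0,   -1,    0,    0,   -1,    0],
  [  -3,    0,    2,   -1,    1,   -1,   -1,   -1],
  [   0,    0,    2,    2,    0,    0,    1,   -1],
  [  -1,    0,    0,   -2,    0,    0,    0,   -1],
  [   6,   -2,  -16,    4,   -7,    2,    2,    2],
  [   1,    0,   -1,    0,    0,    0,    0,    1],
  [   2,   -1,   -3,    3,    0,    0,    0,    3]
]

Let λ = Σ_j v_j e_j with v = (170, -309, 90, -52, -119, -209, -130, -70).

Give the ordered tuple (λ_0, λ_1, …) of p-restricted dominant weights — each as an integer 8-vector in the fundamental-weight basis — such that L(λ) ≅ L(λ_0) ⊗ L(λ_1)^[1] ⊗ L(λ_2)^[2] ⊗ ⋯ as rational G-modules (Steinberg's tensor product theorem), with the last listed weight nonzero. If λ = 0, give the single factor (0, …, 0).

Compute c_i = Σ_j M_{ij} v_j with v = (170, -309, 90, -52, -119, -209, -130, -70):
  c_1 = (0)·(170) + (0)·(-309) + (-7)·(90) + (-4)·(-52) + (-2)·(-119) + (0)·(-209) + (-2)·(-130) + (1)·(-70) = 6
  c_2 = (-1)·(170) + (0)·(-309) + (0)·(90) + (-1)·(-52) + (0)·(-119) + (0)·(-209) + (-1)·(-130) + (0)·(-70) = 12
  c_3 = (-3)·(170) + (0)·(-309) + (2)·(90) + (-1)·(-52) + (1)·(-119) + (-1)·(-209) + (-1)·(-130) + (-1)·(-70) = 12
  c_4 = (0)·(170) + (0)·(-309) + (2)·(90) + (2)·(-52) + (0)·(-119) + (0)·(-209) + (1)·(-130) + (-1)·(-70) = 16
  c_5 = (-1)·(170) + (0)·(-309) + (0)·(90) + (-2)·(-52) + (0)·(-119) + (0)·(-209) + (0)·(-130) + (-1)·(-70) = 4
  c_6 = (6)·(170) + (-2)·(-309) + (-16)·(90) + (4)·(-52) + (-7)·(-119) + (2)·(-209) + (2)·(-130) + (2)·(-70) = 5
  c_7 = (1)·(170) + (0)·(-309) + (-1)·(90) + (0)·(-52) + (0)·(-119) + (0)·(-209) + (0)·(-130) + (1)·(-70) = 10
  c_8 = (2)·(170) + (-1)·(-309) + (-3)·(90) + (3)·(-52) + (0)·(-119) + (0)·(-209) + (0)·(-130) + (3)·(-70) = 13
Base-17 expansion of each c_i:
  c_1 = 6 = 6·17^0
  c_2 = 12 = 12·17^0
  c_3 = 12 = 12·17^0
  c_4 = 16 = 16·17^0
  c_5 = 4 = 4·17^0
  c_6 = 5 = 5·17^0
  c_7 = 10 = 10·17^0
  c_8 = 13 = 13·17^0
λ_0 = (6, 12, 12, 16, 4, 5, 10, 13)

((6, 12, 12, 16, 4, 5, 10, 13),)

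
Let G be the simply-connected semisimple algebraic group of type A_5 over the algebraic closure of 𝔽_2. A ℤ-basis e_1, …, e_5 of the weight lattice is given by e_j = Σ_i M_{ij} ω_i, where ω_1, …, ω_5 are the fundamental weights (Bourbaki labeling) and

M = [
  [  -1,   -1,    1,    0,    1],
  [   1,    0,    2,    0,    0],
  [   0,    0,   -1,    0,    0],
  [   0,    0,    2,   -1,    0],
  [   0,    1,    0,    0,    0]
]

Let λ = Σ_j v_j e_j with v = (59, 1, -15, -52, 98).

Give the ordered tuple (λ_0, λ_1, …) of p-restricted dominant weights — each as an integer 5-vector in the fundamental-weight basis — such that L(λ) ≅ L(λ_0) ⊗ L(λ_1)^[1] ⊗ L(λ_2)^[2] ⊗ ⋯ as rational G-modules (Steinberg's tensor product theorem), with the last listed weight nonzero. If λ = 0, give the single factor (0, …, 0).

Change of basis e → ω: c = M·v where v = (59, 1, -15, -52, 98):
  c_1 = -1*59 + -1*1 + 1*-15 + 0*-52 + 1*98 = 23
  c_2 = 1*59 + 0*1 + 2*-15 + 0*-52 + 0*98 = 29
  c_3 = 0*59 + 0*1 + -1*-15 + 0*-52 + 0*98 = 15
  c_4 = 0*59 + 0*1 + 2*-15 + -1*-52 + 0*98 = 22
  c_5 = 0*59 + 1*1 + 0*-15 + 0*-52 + 0*98 = 1
Expand coordinatewise in base 2:
  c_1 = 23 = 1·2^0 + 1·2^1 + 1·2^2 + 0·2^3 + 1·2^4
  c_2 = 29 = 1·2^0 + 0·2^1 + 1·2^2 + 1·2^3 + 1·2^4
  c_3 = 15 = 1·2^0 + 1·2^1 + 1·2^2 + 1·2^3
  c_4 = 22 = 0·2^0 + 1·2^1 + 1·2^2 + 0·2^3 + 1·2^4
  c_5 = 1 = 1·2^0
p-restricted factor λ_0 = (1, 1, 1, 0, 1)
p-restricted factor λ_1 = (1, 0, 1, 1, 0)
p-restricted factor λ_2 = (1, 1, 1, 1, 0)
p-restricted factor λ_3 = (0, 1, 1, 0, 0)
p-restricted factor λ_4 = (1, 1, 0, 1, 0)

((1, 1, 1, 0, 1), (1, 0, 1, 1, 0), (1, 1, 1, 1, 0), (0, 1, 1, 0, 0), (1, 1, 0, 1, 0))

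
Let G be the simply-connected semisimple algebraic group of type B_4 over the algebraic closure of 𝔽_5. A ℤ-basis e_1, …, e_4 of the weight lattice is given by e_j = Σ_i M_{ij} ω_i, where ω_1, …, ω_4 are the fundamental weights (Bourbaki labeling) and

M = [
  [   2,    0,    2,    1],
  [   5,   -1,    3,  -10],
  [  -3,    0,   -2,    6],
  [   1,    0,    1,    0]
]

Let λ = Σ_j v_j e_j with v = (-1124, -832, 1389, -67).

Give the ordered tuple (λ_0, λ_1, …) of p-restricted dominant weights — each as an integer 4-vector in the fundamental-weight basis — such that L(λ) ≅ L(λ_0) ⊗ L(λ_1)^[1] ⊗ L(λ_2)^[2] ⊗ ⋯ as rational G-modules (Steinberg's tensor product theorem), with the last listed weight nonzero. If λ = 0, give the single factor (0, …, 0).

((3, 4, 2, 0), (2, 4, 3, 3), (3, 1, 2, 0), (3, 0, 1, 2))

In the fundamental-weight basis, λ has coordinates c = M·v (v = (-1124, -832, 1389, -67)):
  c_1 = (2)·(-1124) + (0)·(-832) + (2)·(1389) + (1)·(-67) = 463
  c_2 = (5)·(-1124) + (-1)·(-832) + (3)·(1389) + (-10)·(-67) = 49
  c_3 = (-3)·(-1124) + (0)·(-832) + (-2)·(1389) + (6)·(-67) = 192
  c_4 = (1)·(-1124) + (0)·(-832) + (1)·(1389) + (0)·(-67) = 265
p = 5; digits c_i = Σ_j d_{ij}·5^j, 0 ≤ d_{ij} < 5:
  c_1 = 463 = 3·5^0 + 2·5^1 + 3·5^2 + 3·5^3
  c_2 = 49 = 4·5^0 + 4·5^1 + 1·5^2
  c_3 = 192 = 2·5^0 + 3·5^1 + 2·5^2 + 1·5^3
  c_4 = 265 = 0·5^0 + 3·5^1 + 0·5^2 + 2·5^3
Factor λ_0 = (3, 4, 2, 0)
Factor λ_1 = (2, 4, 3, 3)
Factor λ_2 = (3, 1, 2, 0)
Factor λ_3 = (3, 0, 1, 2)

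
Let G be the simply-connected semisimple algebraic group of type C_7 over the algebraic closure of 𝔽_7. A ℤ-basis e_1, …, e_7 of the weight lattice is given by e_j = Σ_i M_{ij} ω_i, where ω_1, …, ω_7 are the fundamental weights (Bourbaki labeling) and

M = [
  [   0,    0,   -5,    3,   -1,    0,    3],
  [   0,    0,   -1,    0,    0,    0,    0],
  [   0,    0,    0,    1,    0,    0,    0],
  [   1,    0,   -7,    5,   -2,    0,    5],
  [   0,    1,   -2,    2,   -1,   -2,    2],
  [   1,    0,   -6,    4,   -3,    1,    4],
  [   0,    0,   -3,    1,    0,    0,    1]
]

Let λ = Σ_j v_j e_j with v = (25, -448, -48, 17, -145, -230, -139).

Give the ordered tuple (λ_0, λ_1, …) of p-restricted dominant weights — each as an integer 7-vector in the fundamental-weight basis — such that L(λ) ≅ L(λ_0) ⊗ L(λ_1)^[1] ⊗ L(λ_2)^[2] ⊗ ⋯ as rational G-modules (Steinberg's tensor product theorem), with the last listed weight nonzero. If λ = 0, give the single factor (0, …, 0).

((5, 6, 3, 6, 2, 2, 1), (2, 6, 2, 5, 1, 4, 3))

Converting to the ω-basis (c_i = row i of M dotted with v = (25, -448, -48, 17, -145, -230, -139)):
  c_1 = 0*25 + 0*-448 + -5*-48 + 3*17 + -1*-145 + 0*-230 + 3*-139 = 19
  c_2 = 0*25 + 0*-448 + -1*-48 + 0*17 + 0*-145 + 0*-230 + 0*-139 = 48
  c_3 = 0*25 + 0*-448 + 0*-48 + 1*17 + 0*-145 + 0*-230 + 0*-139 = 17
  c_4 = 1*25 + 0*-448 + -7*-48 + 5*17 + -2*-145 + 0*-230 + 5*-139 = 41
  c_5 = 0*25 + 1*-448 + -2*-48 + 2*17 + -1*-145 + -2*-230 + 2*-139 = 9
  c_6 = 1*25 + 0*-448 + -6*-48 + 4*17 + -3*-145 + 1*-230 + 4*-139 = 30
  c_7 = 0*25 + 0*-448 + -3*-48 + 1*17 + 0*-145 + 0*-230 + 1*-139 = 22
Base-7 expansion of each c_i:
  c_1 = 19 = 5·7^0 + 2·7^1
  c_2 = 48 = 6·7^0 + 6·7^1
  c_3 = 17 = 3·7^0 + 2·7^1
  c_4 = 41 = 6·7^0 + 5·7^1
  c_5 = 9 = 2·7^0 + 1·7^1
  c_6 = 30 = 2·7^0 + 4·7^1
  c_7 = 22 = 1·7^0 + 3·7^1
p-restricted factor λ_0 = (5, 6, 3, 6, 2, 2, 1)
p-restricted factor λ_1 = (2, 6, 2, 5, 1, 4, 3)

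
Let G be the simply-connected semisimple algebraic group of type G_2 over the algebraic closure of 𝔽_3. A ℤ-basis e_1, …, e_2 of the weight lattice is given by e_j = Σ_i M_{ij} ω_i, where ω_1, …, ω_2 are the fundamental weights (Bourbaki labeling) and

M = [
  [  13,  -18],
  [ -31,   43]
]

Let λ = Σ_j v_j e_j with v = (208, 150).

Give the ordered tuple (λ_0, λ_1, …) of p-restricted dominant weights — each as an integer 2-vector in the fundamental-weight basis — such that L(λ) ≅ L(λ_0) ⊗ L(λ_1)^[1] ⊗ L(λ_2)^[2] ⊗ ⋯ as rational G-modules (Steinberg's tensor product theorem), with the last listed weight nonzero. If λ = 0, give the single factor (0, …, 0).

((1, 2), (1, 0))

Compute c_i = Σ_j M_{ij} v_j with v = (208, 150):
  c_1 = 13·208 + (-18)·(150) = 4
  c_2 = (-31)·(208) + 43·150 = 2
p = 3; digits c_i = Σ_j d_{ij}·3^j, 0 ≤ d_{ij} < 3:
  c_1 = 4 = 1·3^0 + 1·3^1
  c_2 = 2 = 2·3^0
λ_0 = (1, 2)
λ_1 = (1, 0)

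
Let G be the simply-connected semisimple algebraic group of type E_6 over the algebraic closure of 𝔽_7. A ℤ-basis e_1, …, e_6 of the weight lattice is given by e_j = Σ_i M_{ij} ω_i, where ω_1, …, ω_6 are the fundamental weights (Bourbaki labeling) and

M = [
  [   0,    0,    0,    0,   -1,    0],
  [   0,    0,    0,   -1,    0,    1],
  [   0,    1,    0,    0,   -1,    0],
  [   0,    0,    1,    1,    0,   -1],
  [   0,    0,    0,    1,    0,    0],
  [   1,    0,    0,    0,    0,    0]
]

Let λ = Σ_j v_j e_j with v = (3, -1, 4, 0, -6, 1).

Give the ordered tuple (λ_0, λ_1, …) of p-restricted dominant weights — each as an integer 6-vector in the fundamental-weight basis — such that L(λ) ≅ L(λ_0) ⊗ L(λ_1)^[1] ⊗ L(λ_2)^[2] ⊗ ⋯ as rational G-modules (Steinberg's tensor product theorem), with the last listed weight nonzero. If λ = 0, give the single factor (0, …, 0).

Converting to the ω-basis (c_i = row i of M dotted with v = (3, -1, 4, 0, -6, 1)):
  c_1 = (0)·(3) + (0)·(-1) + (0)·(4) + (0)·(0) + (-1)·(-6) + (0)·(1) = 6
  c_2 = (0)·(3) + (0)·(-1) + (0)·(4) + (-1)·(0) + (0)·(-6) + (1)·(1) = 1
  c_3 = (0)·(3) + (1)·(-1) + (0)·(4) + (0)·(0) + (-1)·(-6) + (0)·(1) = 5
  c_4 = (0)·(3) + (0)·(-1) + (1)·(4) + (1)·(0) + (0)·(-6) + (-1)·(1) = 3
  c_5 = (0)·(3) + (0)·(-1) + (0)·(4) + (1)·(0) + (0)·(-6) + (0)·(1) = 0
  c_6 = (1)·(3) + (0)·(-1) + (0)·(4) + (0)·(0) + (0)·(-6) + (0)·(1) = 3
Base-7 expansion of each c_i:
  c_1 = 6 = 6·7^0
  c_2 = 1 = 1·7^0
  c_3 = 5 = 5·7^0
  c_4 = 3 = 3·7^0
  c_5 = 0
  c_6 = 3 = 3·7^0
λ_0 = (6, 1, 5, 3, 0, 3)

((6, 1, 5, 3, 0, 3),)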